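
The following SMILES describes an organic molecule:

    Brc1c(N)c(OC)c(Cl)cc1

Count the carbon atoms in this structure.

7

Count every carbon token in the SMILES (each C, including those in ring-closure positions and inside branches).
Carbon count: 7.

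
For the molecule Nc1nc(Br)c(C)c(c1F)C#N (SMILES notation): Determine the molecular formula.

Walk through each heavy atom and fill implicit hydrogens from standard valence (C 4, N 3, O 2, S 2, halogen 1); for lowercase aromatic atoms, an aromatic c carries 1 H when it has two neighbours and 0 H with three, and aromatic n carries 0 H:
  atom 1: N, bond orders sum to 1 (valence 3) → 2 H
  atom 2: aromatic c, 3 neighbours → 0 H
  atom 3: aromatic n, 2 neighbours → 0 H
  atom 4: aromatic c, 3 neighbours → 0 H
  atom 5: Br (halogen, monovalent) → 0 H
  atom 6: aromatic c, 3 neighbours → 0 H
  atom 7: C, bond orders sum to 1 (valence 4) → 3 H
  atom 8: aromatic c, 3 neighbours → 0 H
  atom 9: aromatic c, 3 neighbours → 0 H
  atom 10: F (halogen, monovalent) → 0 H
  atom 11: C, bond orders sum to 4 (valence 4) → 0 H
  atom 12: N, bond orders sum to 3 (valence 3) → 0 H
Totals → C:7, H:5, Br:1, F:1, N:3.

C7H5BrFN3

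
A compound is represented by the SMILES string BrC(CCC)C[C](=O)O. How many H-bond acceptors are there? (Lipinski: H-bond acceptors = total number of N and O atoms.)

2

N atoms: 0; O atoms: 2.
Lipinski HBA = 0 + 2 = 2.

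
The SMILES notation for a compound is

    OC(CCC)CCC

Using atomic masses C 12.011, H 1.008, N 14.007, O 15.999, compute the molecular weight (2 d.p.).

116.20 g/mol

First, the molecular formula is C7H16O (counting implicit H from valence).
  C: 7 × 12.011 = 84.077
  H: 16 × 1.008 = 16.128
  O: 1 × 15.999 = 15.999
Sum: 7×12.011 + 16×1.008 + 1×15.999 = 116.204 → 116.20 g/mol.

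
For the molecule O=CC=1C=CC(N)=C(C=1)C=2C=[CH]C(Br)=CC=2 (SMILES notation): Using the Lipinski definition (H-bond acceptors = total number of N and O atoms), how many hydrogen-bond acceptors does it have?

2

N atoms: 1; O atoms: 1.
Lipinski HBA = 1 + 1 = 2.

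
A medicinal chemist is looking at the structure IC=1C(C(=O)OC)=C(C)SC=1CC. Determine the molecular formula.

Walk through each heavy atom and fill implicit hydrogens from standard valence (C 4, N 3, O 2, S 2, halogen 1):
  atom 1: I (halogen, monovalent) → 0 H
  atom 2: C, bond orders sum to 4 (valence 4) → 0 H
  atom 3: C, bond orders sum to 4 (valence 4) → 0 H
  atom 4: C, bond orders sum to 4 (valence 4) → 0 H
  atom 5: O, bond orders sum to 2 (valence 2) → 0 H
  atom 6: O, bond orders sum to 2 (valence 2) → 0 H
  atom 7: C, bond orders sum to 1 (valence 4) → 3 H
  atom 8: C, bond orders sum to 4 (valence 4) → 0 H
  atom 9: C, bond orders sum to 1 (valence 4) → 3 H
  atom 10: S, bond orders sum to 2 (valence 2) → 0 H
  atom 11: C, bond orders sum to 4 (valence 4) → 0 H
  atom 12: C, bond orders sum to 2 (valence 4) → 2 H
  atom 13: C, bond orders sum to 1 (valence 4) → 3 H
Totals → C:9, H:11, I:1, O:2, S:1.

C9H11IO2S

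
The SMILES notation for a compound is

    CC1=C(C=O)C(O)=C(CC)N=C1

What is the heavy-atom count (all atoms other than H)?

12

Every atom symbol written in the SMILES (organic subset) is one heavy atom; implicit H are not written.
Heavy atoms by element → C:9, N:1, O:2.
Total: 12.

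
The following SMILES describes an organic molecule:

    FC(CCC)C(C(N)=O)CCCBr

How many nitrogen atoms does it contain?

Scan the SMILES for N atoms (remember two-letter symbols like Cl and Br are single atoms).
Nitrogen count: 1.

1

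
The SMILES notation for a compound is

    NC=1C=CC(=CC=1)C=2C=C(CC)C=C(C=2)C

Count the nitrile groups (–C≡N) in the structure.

Scan the SMILES for the nitrile motif — none present.
Groups that are present: 1 primary amine.

0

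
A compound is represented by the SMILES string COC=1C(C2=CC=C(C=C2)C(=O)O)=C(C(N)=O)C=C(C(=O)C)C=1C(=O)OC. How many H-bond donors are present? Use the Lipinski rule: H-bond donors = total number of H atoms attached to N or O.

3

Donors: find every N or O and count the H atoms it carries.
  atom 2 (O): bond orders sum to 2 → 0 H
  atom 12 (O): bond orders sum to 2 → 0 H
  atom 13 (O): bond orders sum to 1 → 1 H
  atom 16 (N): bond orders sum to 1 → 2 H
  atom 17 (O): bond orders sum to 2 → 0 H
  atom 21 (O): bond orders sum to 2 → 0 H
  atom 25 (O): bond orders sum to 2 → 0 H
  atom 26 (O): bond orders sum to 2 → 0 H
Lipinski HBD = 3.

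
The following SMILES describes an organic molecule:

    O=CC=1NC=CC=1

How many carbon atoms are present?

Count every carbon token in the SMILES (each C, including those in ring-closure positions and inside branches).
Carbon count: 5.

5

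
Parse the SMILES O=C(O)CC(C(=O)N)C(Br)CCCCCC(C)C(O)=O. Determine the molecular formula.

Walk through each heavy atom and fill implicit hydrogens from standard valence (C 4, N 3, O 2, S 2, halogen 1):
  atom 1: O, bond orders sum to 2 (valence 2) → 0 H
  atom 2: C, bond orders sum to 4 (valence 4) → 0 H
  atom 3: O, bond orders sum to 1 (valence 2) → 1 H
  atom 4: C, bond orders sum to 2 (valence 4) → 2 H
  atom 5: C, bond orders sum to 3 (valence 4) → 1 H
  atom 6: C, bond orders sum to 4 (valence 4) → 0 H
  atom 7: O, bond orders sum to 2 (valence 2) → 0 H
  atom 8: N, bond orders sum to 1 (valence 3) → 2 H
  atom 9: C, bond orders sum to 3 (valence 4) → 1 H
  atom 10: Br (halogen, monovalent) → 0 H
  atom 11: C, bond orders sum to 2 (valence 4) → 2 H
  atom 12: C, bond orders sum to 2 (valence 4) → 2 H
  atom 13: C, bond orders sum to 2 (valence 4) → 2 H
  atom 14: C, bond orders sum to 2 (valence 4) → 2 H
  atom 15: C, bond orders sum to 2 (valence 4) → 2 H
  atom 16: C, bond orders sum to 3 (valence 4) → 1 H
  atom 17: C, bond orders sum to 1 (valence 4) → 3 H
  atom 18: C, bond orders sum to 4 (valence 4) → 0 H
  atom 19: O, bond orders sum to 1 (valence 2) → 1 H
  atom 20: O, bond orders sum to 2 (valence 2) → 0 H
Totals → C:13, H:22, Br:1, N:1, O:5.
In Hill order: C13H22BrNO5.

C13H22BrNO5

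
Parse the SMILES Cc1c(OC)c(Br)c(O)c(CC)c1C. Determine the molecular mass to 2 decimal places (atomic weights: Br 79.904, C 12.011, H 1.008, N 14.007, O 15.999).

First, the molecular formula is C11H15BrO2 (counting implicit H from valence).
  Br: 1 × 79.904 = 79.904
  C: 11 × 12.011 = 132.121
  H: 15 × 1.008 = 15.120
  O: 2 × 15.999 = 31.998
Sum: 1×79.904 + 11×12.011 + 15×1.008 + 2×15.999 = 259.143 → 259.14 g/mol.

259.14 g/mol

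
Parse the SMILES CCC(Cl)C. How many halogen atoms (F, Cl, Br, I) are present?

Halogen atoms appear at heavy-atom position 4 (1×Cl).
Halogen count: 1.

1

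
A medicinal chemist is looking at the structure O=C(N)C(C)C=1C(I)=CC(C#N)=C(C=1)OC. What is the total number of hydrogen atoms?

Walk through each heavy atom and fill implicit hydrogens from standard valence (C 4, N 3, O 2, S 2, halogen 1):
  atom 1: O, bond orders sum to 2 (valence 2) → 0 H
  atom 2: C, bond orders sum to 4 (valence 4) → 0 H
  atom 3: N, bond orders sum to 1 (valence 3) → 2 H
  atom 4: C, bond orders sum to 3 (valence 4) → 1 H
  atom 5: C, bond orders sum to 1 (valence 4) → 3 H
  atom 6: C, bond orders sum to 4 (valence 4) → 0 H
  atom 7: C, bond orders sum to 4 (valence 4) → 0 H
  atom 8: I (halogen, monovalent) → 0 H
  atom 9: C, bond orders sum to 3 (valence 4) → 1 H
  atom 10: C, bond orders sum to 4 (valence 4) → 0 H
  atom 11: C, bond orders sum to 4 (valence 4) → 0 H
  atom 12: N, bond orders sum to 3 (valence 3) → 0 H
  atom 13: C, bond orders sum to 4 (valence 4) → 0 H
  atom 14: C, bond orders sum to 3 (valence 4) → 1 H
  atom 15: O, bond orders sum to 2 (valence 2) → 0 H
  atom 16: C, bond orders sum to 1 (valence 4) → 3 H
Total hydrogens: 11.

11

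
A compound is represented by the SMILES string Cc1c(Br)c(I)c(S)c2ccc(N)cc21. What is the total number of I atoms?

1

Scan the SMILES for I atoms (remember two-letter symbols like Cl and Br are single atoms).
Iodine count: 1.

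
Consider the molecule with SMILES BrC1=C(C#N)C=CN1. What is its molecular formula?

C5H3BrN2

Walk through each heavy atom and fill implicit hydrogens from standard valence (C 4, N 3, O 2, S 2, halogen 1):
  atom 1: Br (halogen, monovalent) → 0 H
  atom 2: C, bond orders sum to 4 (valence 4) → 0 H
  atom 3: C, bond orders sum to 4 (valence 4) → 0 H
  atom 4: C, bond orders sum to 4 (valence 4) → 0 H
  atom 5: N, bond orders sum to 3 (valence 3) → 0 H
  atom 6: C, bond orders sum to 3 (valence 4) → 1 H
  atom 7: C, bond orders sum to 3 (valence 4) → 1 H
  atom 8: N, bond orders sum to 2 (valence 3) → 1 H
Totals → C:5, H:3, Br:1, N:2.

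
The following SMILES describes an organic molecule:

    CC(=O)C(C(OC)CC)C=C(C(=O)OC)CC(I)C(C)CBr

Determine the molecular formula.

Walk through each heavy atom and fill implicit hydrogens from standard valence (C 4, N 3, O 2, S 2, halogen 1):
  atom 1: C, bond orders sum to 1 (valence 4) → 3 H
  atom 2: C, bond orders sum to 4 (valence 4) → 0 H
  atom 3: O, bond orders sum to 2 (valence 2) → 0 H
  atom 4: C, bond orders sum to 3 (valence 4) → 1 H
  atom 5: C, bond orders sum to 3 (valence 4) → 1 H
  atom 6: O, bond orders sum to 2 (valence 2) → 0 H
  atom 7: C, bond orders sum to 1 (valence 4) → 3 H
  atom 8: C, bond orders sum to 2 (valence 4) → 2 H
  atom 9: C, bond orders sum to 1 (valence 4) → 3 H
  atom 10: C, bond orders sum to 3 (valence 4) → 1 H
  atom 11: C, bond orders sum to 4 (valence 4) → 0 H
  atom 12: C, bond orders sum to 4 (valence 4) → 0 H
  atom 13: O, bond orders sum to 2 (valence 2) → 0 H
  atom 14: O, bond orders sum to 2 (valence 2) → 0 H
  atom 15: C, bond orders sum to 1 (valence 4) → 3 H
  atom 16: C, bond orders sum to 2 (valence 4) → 2 H
  atom 17: C, bond orders sum to 3 (valence 4) → 1 H
  atom 18: I (halogen, monovalent) → 0 H
  atom 19: C, bond orders sum to 3 (valence 4) → 1 H
  atom 20: C, bond orders sum to 1 (valence 4) → 3 H
  atom 21: C, bond orders sum to 2 (valence 4) → 2 H
  atom 22: Br (halogen, monovalent) → 0 H
Totals → C:16, H:26, Br:1, I:1, O:4.
In Hill order: C16H26BrIO4.

C16H26BrIO4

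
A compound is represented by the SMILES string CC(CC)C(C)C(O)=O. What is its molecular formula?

C7H14O2

Walk through each heavy atom and fill implicit hydrogens from standard valence (C 4, N 3, O 2, S 2, halogen 1):
  atom 1: C, bond orders sum to 1 (valence 4) → 3 H
  atom 2: C, bond orders sum to 3 (valence 4) → 1 H
  atom 3: C, bond orders sum to 2 (valence 4) → 2 H
  atom 4: C, bond orders sum to 1 (valence 4) → 3 H
  atom 5: C, bond orders sum to 3 (valence 4) → 1 H
  atom 6: C, bond orders sum to 1 (valence 4) → 3 H
  atom 7: C, bond orders sum to 4 (valence 4) → 0 H
  atom 8: O, bond orders sum to 1 (valence 2) → 1 H
  atom 9: O, bond orders sum to 2 (valence 2) → 0 H
Totals → C:7, H:14, O:2.
In Hill order: C7H14O2.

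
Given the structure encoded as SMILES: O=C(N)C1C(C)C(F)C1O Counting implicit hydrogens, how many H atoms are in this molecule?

Walk through each heavy atom and fill implicit hydrogens from standard valence (C 4, N 3, O 2, S 2, halogen 1):
  atom 1: O, bond orders sum to 2 (valence 2) → 0 H
  atom 2: C, bond orders sum to 4 (valence 4) → 0 H
  atom 3: N, bond orders sum to 1 (valence 3) → 2 H
  atom 4: C, bond orders sum to 3 (valence 4) → 1 H
  atom 5: C, bond orders sum to 3 (valence 4) → 1 H
  atom 6: C, bond orders sum to 1 (valence 4) → 3 H
  atom 7: C, bond orders sum to 3 (valence 4) → 1 H
  atom 8: F (halogen, monovalent) → 0 H
  atom 9: C, bond orders sum to 3 (valence 4) → 1 H
  atom 10: O, bond orders sum to 1 (valence 2) → 1 H
Total hydrogens: 10.

10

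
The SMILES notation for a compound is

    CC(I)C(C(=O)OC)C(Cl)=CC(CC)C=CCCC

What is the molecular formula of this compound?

C15H24ClIO2

Walk through each heavy atom and fill implicit hydrogens from standard valence (C 4, N 3, O 2, S 2, halogen 1):
  atom 1: C, bond orders sum to 1 (valence 4) → 3 H
  atom 2: C, bond orders sum to 3 (valence 4) → 1 H
  atom 3: I (halogen, monovalent) → 0 H
  atom 4: C, bond orders sum to 3 (valence 4) → 1 H
  atom 5: C, bond orders sum to 4 (valence 4) → 0 H
  atom 6: O, bond orders sum to 2 (valence 2) → 0 H
  atom 7: O, bond orders sum to 2 (valence 2) → 0 H
  atom 8: C, bond orders sum to 1 (valence 4) → 3 H
  atom 9: C, bond orders sum to 4 (valence 4) → 0 H
  atom 10: Cl (halogen, monovalent) → 0 H
  atom 11: C, bond orders sum to 3 (valence 4) → 1 H
  atom 12: C, bond orders sum to 3 (valence 4) → 1 H
  atom 13: C, bond orders sum to 2 (valence 4) → 2 H
  atom 14: C, bond orders sum to 1 (valence 4) → 3 H
  atom 15: C, bond orders sum to 3 (valence 4) → 1 H
  atom 16: C, bond orders sum to 3 (valence 4) → 1 H
  atom 17: C, bond orders sum to 2 (valence 4) → 2 H
  atom 18: C, bond orders sum to 2 (valence 4) → 2 H
  atom 19: C, bond orders sum to 1 (valence 4) → 3 H
Totals → C:15, H:24, Cl:1, I:1, O:2.
In Hill order: C15H24ClIO2.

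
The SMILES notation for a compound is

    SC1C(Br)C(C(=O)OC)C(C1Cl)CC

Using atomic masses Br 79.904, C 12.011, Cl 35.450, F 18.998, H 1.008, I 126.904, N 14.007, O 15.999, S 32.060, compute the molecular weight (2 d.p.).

301.62 g/mol

First, the molecular formula is C9H14BrClO2S (counting implicit H from valence).
  Br: 1 × 79.904 = 79.904
  C: 9 × 12.011 = 108.099
  Cl: 1 × 35.450 = 35.450
  H: 14 × 1.008 = 14.112
  O: 2 × 15.999 = 31.998
  S: 1 × 32.060 = 32.060
Sum: 1×79.904 + 9×12.011 + 1×35.450 + 14×1.008 + 2×15.999 + 1×32.060 = 301.623 → 301.62 g/mol.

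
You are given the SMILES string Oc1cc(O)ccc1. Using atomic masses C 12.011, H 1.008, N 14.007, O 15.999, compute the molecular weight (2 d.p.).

110.11 g/mol

First, the molecular formula is C6H6O2 (counting implicit H from valence).
  C: 6 × 12.011 = 72.066
  H: 6 × 1.008 = 6.048
  O: 2 × 15.999 = 31.998
Sum: 6×12.011 + 6×1.008 + 2×15.999 = 110.112 → 110.11 g/mol.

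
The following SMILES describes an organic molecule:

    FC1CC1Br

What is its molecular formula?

Walk through each heavy atom and fill implicit hydrogens from standard valence (C 4, N 3, O 2, S 2, halogen 1):
  atom 1: F (halogen, monovalent) → 0 H
  atom 2: C, bond orders sum to 3 (valence 4) → 1 H
  atom 3: C, bond orders sum to 2 (valence 4) → 2 H
  atom 4: C, bond orders sum to 3 (valence 4) → 1 H
  atom 5: Br (halogen, monovalent) → 0 H
Totals → C:3, H:4, Br:1, F:1.

C3H4BrF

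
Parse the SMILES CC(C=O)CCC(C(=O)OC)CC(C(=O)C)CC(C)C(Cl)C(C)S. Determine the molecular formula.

C18H31ClO4S

Walk through each heavy atom and fill implicit hydrogens from standard valence (C 4, N 3, O 2, S 2, halogen 1):
  atom 1: C, bond orders sum to 1 (valence 4) → 3 H
  atom 2: C, bond orders sum to 3 (valence 4) → 1 H
  atom 3: C, bond orders sum to 3 (valence 4) → 1 H
  atom 4: O, bond orders sum to 2 (valence 2) → 0 H
  atom 5: C, bond orders sum to 2 (valence 4) → 2 H
  atom 6: C, bond orders sum to 2 (valence 4) → 2 H
  atom 7: C, bond orders sum to 3 (valence 4) → 1 H
  atom 8: C, bond orders sum to 4 (valence 4) → 0 H
  atom 9: O, bond orders sum to 2 (valence 2) → 0 H
  atom 10: O, bond orders sum to 2 (valence 2) → 0 H
  atom 11: C, bond orders sum to 1 (valence 4) → 3 H
  atom 12: C, bond orders sum to 2 (valence 4) → 2 H
  atom 13: C, bond orders sum to 3 (valence 4) → 1 H
  atom 14: C, bond orders sum to 4 (valence 4) → 0 H
  atom 15: O, bond orders sum to 2 (valence 2) → 0 H
  atom 16: C, bond orders sum to 1 (valence 4) → 3 H
  atom 17: C, bond orders sum to 2 (valence 4) → 2 H
  atom 18: C, bond orders sum to 3 (valence 4) → 1 H
  atom 19: C, bond orders sum to 1 (valence 4) → 3 H
  atom 20: C, bond orders sum to 3 (valence 4) → 1 H
  atom 21: Cl (halogen, monovalent) → 0 H
  atom 22: C, bond orders sum to 3 (valence 4) → 1 H
  atom 23: C, bond orders sum to 1 (valence 4) → 3 H
  atom 24: S, bond orders sum to 1 (valence 2) → 1 H
Totals → C:18, H:31, Cl:1, O:4, S:1.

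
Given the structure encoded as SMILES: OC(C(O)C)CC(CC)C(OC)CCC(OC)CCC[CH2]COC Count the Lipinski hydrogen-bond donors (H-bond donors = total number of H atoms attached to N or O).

Donors: find every N or O and count the H atoms it carries.
  atom 1 (O): bond orders sum to 1 → 1 H
  atom 4 (O): bond orders sum to 1 → 1 H
  atom 11 (O): bond orders sum to 2 → 0 H
  atom 16 (O): bond orders sum to 2 → 0 H
  atom 23 (O): bond orders sum to 2 → 0 H
Lipinski HBD = 2.

2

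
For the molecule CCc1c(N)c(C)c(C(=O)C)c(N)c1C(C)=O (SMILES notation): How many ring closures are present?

In SMILES, each pair of matching ring-closure digits denotes one ring-closing bond; the number of such bonds equals the number of independent rings.
Ring-closure bonds here: 1.

1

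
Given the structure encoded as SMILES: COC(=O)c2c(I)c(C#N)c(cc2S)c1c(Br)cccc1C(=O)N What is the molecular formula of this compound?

C16H10BrIN2O3S

Walk through each heavy atom and fill implicit hydrogens from standard valence (C 4, N 3, O 2, S 2, halogen 1); for lowercase aromatic atoms, an aromatic c carries 1 H when it has two neighbours and 0 H with three, and aromatic n carries 0 H:
  atom 1: C, bond orders sum to 1 (valence 4) → 3 H
  atom 2: O, bond orders sum to 2 (valence 2) → 0 H
  atom 3: C, bond orders sum to 4 (valence 4) → 0 H
  atom 4: O, bond orders sum to 2 (valence 2) → 0 H
  atom 5: aromatic c, 3 neighbours → 0 H
  atom 6: aromatic c, 3 neighbours → 0 H
  atom 7: I (halogen, monovalent) → 0 H
  atom 8: aromatic c, 3 neighbours → 0 H
  atom 9: C, bond orders sum to 4 (valence 4) → 0 H
  atom 10: N, bond orders sum to 3 (valence 3) → 0 H
  atom 11: aromatic c, 3 neighbours → 0 H
  atom 12: aromatic c, 2 neighbours → 1 H
  atom 13: aromatic c, 3 neighbours → 0 H
  atom 14: S, bond orders sum to 1 (valence 2) → 1 H
  atom 15: aromatic c, 3 neighbours → 0 H
  atom 16: aromatic c, 3 neighbours → 0 H
  atom 17: Br (halogen, monovalent) → 0 H
  atom 18: aromatic c, 2 neighbours → 1 H
  atom 19: aromatic c, 2 neighbours → 1 H
  atom 20: aromatic c, 2 neighbours → 1 H
  atom 21: aromatic c, 3 neighbours → 0 H
  atom 22: C, bond orders sum to 4 (valence 4) → 0 H
  atom 23: O, bond orders sum to 2 (valence 2) → 0 H
  atom 24: N, bond orders sum to 1 (valence 3) → 2 H
Totals → C:16, H:10, Br:1, I:1, N:2, O:3, S:1.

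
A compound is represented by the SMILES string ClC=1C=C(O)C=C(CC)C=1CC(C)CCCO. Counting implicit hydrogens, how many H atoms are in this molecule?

Walk through each heavy atom and fill implicit hydrogens from standard valence (C 4, N 3, O 2, S 2, halogen 1):
  atom 1: Cl (halogen, monovalent) → 0 H
  atom 2: C, bond orders sum to 4 (valence 4) → 0 H
  atom 3: C, bond orders sum to 3 (valence 4) → 1 H
  atom 4: C, bond orders sum to 4 (valence 4) → 0 H
  atom 5: O, bond orders sum to 1 (valence 2) → 1 H
  atom 6: C, bond orders sum to 3 (valence 4) → 1 H
  atom 7: C, bond orders sum to 4 (valence 4) → 0 H
  atom 8: C, bond orders sum to 2 (valence 4) → 2 H
  atom 9: C, bond orders sum to 1 (valence 4) → 3 H
  atom 10: C, bond orders sum to 4 (valence 4) → 0 H
  atom 11: C, bond orders sum to 2 (valence 4) → 2 H
  atom 12: C, bond orders sum to 3 (valence 4) → 1 H
  atom 13: C, bond orders sum to 1 (valence 4) → 3 H
  atom 14: C, bond orders sum to 2 (valence 4) → 2 H
  atom 15: C, bond orders sum to 2 (valence 4) → 2 H
  atom 16: C, bond orders sum to 2 (valence 4) → 2 H
  atom 17: O, bond orders sum to 1 (valence 2) → 1 H
Total hydrogens: 21.

21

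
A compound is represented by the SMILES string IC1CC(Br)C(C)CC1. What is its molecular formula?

C7H12BrI

Walk through each heavy atom and fill implicit hydrogens from standard valence (C 4, N 3, O 2, S 2, halogen 1):
  atom 1: I (halogen, monovalent) → 0 H
  atom 2: C, bond orders sum to 3 (valence 4) → 1 H
  atom 3: C, bond orders sum to 2 (valence 4) → 2 H
  atom 4: C, bond orders sum to 3 (valence 4) → 1 H
  atom 5: Br (halogen, monovalent) → 0 H
  atom 6: C, bond orders sum to 3 (valence 4) → 1 H
  atom 7: C, bond orders sum to 1 (valence 4) → 3 H
  atom 8: C, bond orders sum to 2 (valence 4) → 2 H
  atom 9: C, bond orders sum to 2 (valence 4) → 2 H
Totals → C:7, H:12, Br:1, I:1.
In Hill order: C7H12BrI.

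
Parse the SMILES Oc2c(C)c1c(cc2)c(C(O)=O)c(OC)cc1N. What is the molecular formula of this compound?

Walk through each heavy atom and fill implicit hydrogens from standard valence (C 4, N 3, O 2, S 2, halogen 1); for lowercase aromatic atoms, an aromatic c carries 1 H when it has two neighbours and 0 H with three, and aromatic n carries 0 H:
  atom 1: O, bond orders sum to 1 (valence 2) → 1 H
  atom 2: aromatic c, 3 neighbours → 0 H
  atom 3: aromatic c, 3 neighbours → 0 H
  atom 4: C, bond orders sum to 1 (valence 4) → 3 H
  atom 5: aromatic c, 3 neighbours → 0 H
  atom 6: aromatic c, 3 neighbours → 0 H
  atom 7: aromatic c, 2 neighbours → 1 H
  atom 8: aromatic c, 2 neighbours → 1 H
  atom 9: aromatic c, 3 neighbours → 0 H
  atom 10: C, bond orders sum to 4 (valence 4) → 0 H
  atom 11: O, bond orders sum to 1 (valence 2) → 1 H
  atom 12: O, bond orders sum to 2 (valence 2) → 0 H
  atom 13: aromatic c, 3 neighbours → 0 H
  atom 14: O, bond orders sum to 2 (valence 2) → 0 H
  atom 15: C, bond orders sum to 1 (valence 4) → 3 H
  atom 16: aromatic c, 2 neighbours → 1 H
  atom 17: aromatic c, 3 neighbours → 0 H
  atom 18: N, bond orders sum to 1 (valence 3) → 2 H
Totals → C:13, H:13, N:1, O:4.

C13H13NO4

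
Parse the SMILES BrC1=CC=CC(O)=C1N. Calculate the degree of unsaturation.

Molecular formula: C6H6BrNO.
DoU = (2C + 2 + N − H − X) / 2, where X is the halogen count and O/S are ignored.
    = (2·6 + 2 + 1 − 6 − 1) / 2 = 8 / 2 = 4.

4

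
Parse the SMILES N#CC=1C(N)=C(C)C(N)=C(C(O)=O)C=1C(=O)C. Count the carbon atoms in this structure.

Count every carbon token in the SMILES (each C, including those in ring-closure positions and inside branches).
Carbon count: 11.

11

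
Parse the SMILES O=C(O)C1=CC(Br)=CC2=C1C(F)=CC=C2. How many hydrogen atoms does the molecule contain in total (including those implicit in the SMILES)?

Walk through each heavy atom and fill implicit hydrogens from standard valence (C 4, N 3, O 2, S 2, halogen 1):
  atom 1: O, bond orders sum to 2 (valence 2) → 0 H
  atom 2: C, bond orders sum to 4 (valence 4) → 0 H
  atom 3: O, bond orders sum to 1 (valence 2) → 1 H
  atom 4: C, bond orders sum to 4 (valence 4) → 0 H
  atom 5: C, bond orders sum to 3 (valence 4) → 1 H
  atom 6: C, bond orders sum to 4 (valence 4) → 0 H
  atom 7: Br (halogen, monovalent) → 0 H
  atom 8: C, bond orders sum to 3 (valence 4) → 1 H
  atom 9: C, bond orders sum to 4 (valence 4) → 0 H
  atom 10: C, bond orders sum to 4 (valence 4) → 0 H
  atom 11: C, bond orders sum to 4 (valence 4) → 0 H
  atom 12: F (halogen, monovalent) → 0 H
  atom 13: C, bond orders sum to 3 (valence 4) → 1 H
  atom 14: C, bond orders sum to 3 (valence 4) → 1 H
  atom 15: C, bond orders sum to 3 (valence 4) → 1 H
Total hydrogens: 6.

6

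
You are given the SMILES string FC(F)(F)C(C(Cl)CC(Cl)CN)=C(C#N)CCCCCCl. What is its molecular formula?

Walk through each heavy atom and fill implicit hydrogens from standard valence (C 4, N 3, O 2, S 2, halogen 1):
  atom 1: F (halogen, monovalent) → 0 H
  atom 2: C, bond orders sum to 4 (valence 4) → 0 H
  atom 3: F (halogen, monovalent) → 0 H
  atom 4: F (halogen, monovalent) → 0 H
  atom 5: C, bond orders sum to 4 (valence 4) → 0 H
  atom 6: C, bond orders sum to 3 (valence 4) → 1 H
  atom 7: Cl (halogen, monovalent) → 0 H
  atom 8: C, bond orders sum to 2 (valence 4) → 2 H
  atom 9: C, bond orders sum to 3 (valence 4) → 1 H
  atom 10: Cl (halogen, monovalent) → 0 H
  atom 11: C, bond orders sum to 2 (valence 4) → 2 H
  atom 12: N, bond orders sum to 1 (valence 3) → 2 H
  atom 13: C, bond orders sum to 4 (valence 4) → 0 H
  atom 14: C, bond orders sum to 4 (valence 4) → 0 H
  atom 15: N, bond orders sum to 3 (valence 3) → 0 H
  atom 16: C, bond orders sum to 2 (valence 4) → 2 H
  atom 17: C, bond orders sum to 2 (valence 4) → 2 H
  atom 18: C, bond orders sum to 2 (valence 4) → 2 H
  atom 19: C, bond orders sum to 2 (valence 4) → 2 H
  atom 20: C, bond orders sum to 2 (valence 4) → 2 H
  atom 21: Cl (halogen, monovalent) → 0 H
Totals → C:13, H:18, Cl:3, F:3, N:2.
In Hill order: C13H18Cl3F3N2.

C13H18Cl3F3N2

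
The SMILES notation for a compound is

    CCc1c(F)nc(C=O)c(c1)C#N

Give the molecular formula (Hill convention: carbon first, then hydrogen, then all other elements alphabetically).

Walk through each heavy atom and fill implicit hydrogens from standard valence (C 4, N 3, O 2, S 2, halogen 1); for lowercase aromatic atoms, an aromatic c carries 1 H when it has two neighbours and 0 H with three, and aromatic n carries 0 H:
  atom 1: C, bond orders sum to 1 (valence 4) → 3 H
  atom 2: C, bond orders sum to 2 (valence 4) → 2 H
  atom 3: aromatic c, 3 neighbours → 0 H
  atom 4: aromatic c, 3 neighbours → 0 H
  atom 5: F (halogen, monovalent) → 0 H
  atom 6: aromatic n, 2 neighbours → 0 H
  atom 7: aromatic c, 3 neighbours → 0 H
  atom 8: C, bond orders sum to 3 (valence 4) → 1 H
  atom 9: O, bond orders sum to 2 (valence 2) → 0 H
  atom 10: aromatic c, 3 neighbours → 0 H
  atom 11: aromatic c, 2 neighbours → 1 H
  atom 12: C, bond orders sum to 4 (valence 4) → 0 H
  atom 13: N, bond orders sum to 3 (valence 3) → 0 H
Totals → C:9, H:7, F:1, N:2, O:1.
In Hill order: C9H7FN2O.

C9H7FN2O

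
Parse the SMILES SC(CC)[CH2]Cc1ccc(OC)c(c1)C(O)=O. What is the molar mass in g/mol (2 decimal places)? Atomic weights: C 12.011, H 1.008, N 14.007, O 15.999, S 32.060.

First, the molecular formula is C13H18O3S (counting implicit H from valence).
  C: 13 × 12.011 = 156.143
  H: 18 × 1.008 = 18.144
  O: 3 × 15.999 = 47.997
  S: 1 × 32.060 = 32.060
Sum: 13×12.011 + 18×1.008 + 3×15.999 + 1×32.060 = 254.344 → 254.34 g/mol.

254.34 g/mol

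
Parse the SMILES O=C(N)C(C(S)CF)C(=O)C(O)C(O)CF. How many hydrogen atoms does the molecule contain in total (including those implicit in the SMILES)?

Walk through each heavy atom and fill implicit hydrogens from standard valence (C 4, N 3, O 2, S 2, halogen 1):
  atom 1: O, bond orders sum to 2 (valence 2) → 0 H
  atom 2: C, bond orders sum to 4 (valence 4) → 0 H
  atom 3: N, bond orders sum to 1 (valence 3) → 2 H
  atom 4: C, bond orders sum to 3 (valence 4) → 1 H
  atom 5: C, bond orders sum to 3 (valence 4) → 1 H
  atom 6: S, bond orders sum to 1 (valence 2) → 1 H
  atom 7: C, bond orders sum to 2 (valence 4) → 2 H
  atom 8: F (halogen, monovalent) → 0 H
  atom 9: C, bond orders sum to 4 (valence 4) → 0 H
  atom 10: O, bond orders sum to 2 (valence 2) → 0 H
  atom 11: C, bond orders sum to 3 (valence 4) → 1 H
  atom 12: O, bond orders sum to 1 (valence 2) → 1 H
  atom 13: C, bond orders sum to 3 (valence 4) → 1 H
  atom 14: O, bond orders sum to 1 (valence 2) → 1 H
  atom 15: C, bond orders sum to 2 (valence 4) → 2 H
  atom 16: F (halogen, monovalent) → 0 H
Total hydrogens: 13.

13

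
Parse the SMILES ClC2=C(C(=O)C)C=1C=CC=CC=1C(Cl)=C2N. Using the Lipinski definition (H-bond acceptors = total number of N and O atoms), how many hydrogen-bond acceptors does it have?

2

N atoms: 1; O atoms: 1.
Lipinski HBA = 1 + 1 = 2.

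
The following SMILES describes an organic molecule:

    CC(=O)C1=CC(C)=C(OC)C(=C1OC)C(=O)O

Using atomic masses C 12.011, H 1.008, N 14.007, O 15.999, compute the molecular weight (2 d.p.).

238.24 g/mol

First, the molecular formula is C12H14O5 (counting implicit H from valence).
  C: 12 × 12.011 = 144.132
  H: 14 × 1.008 = 14.112
  O: 5 × 15.999 = 79.995
Sum: 12×12.011 + 14×1.008 + 5×15.999 = 238.239 → 238.24 g/mol.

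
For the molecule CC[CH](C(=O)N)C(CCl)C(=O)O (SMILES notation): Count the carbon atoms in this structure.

7

Count every carbon token in the SMILES (each C, including those in ring-closure positions and inside branches).
Carbon count: 7.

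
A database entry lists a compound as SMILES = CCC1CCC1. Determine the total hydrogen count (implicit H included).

Walk through each heavy atom and fill implicit hydrogens from standard valence (C 4, N 3, O 2, S 2, halogen 1):
  atom 1: C, bond orders sum to 1 (valence 4) → 3 H
  atom 2: C, bond orders sum to 2 (valence 4) → 2 H
  atom 3: C, bond orders sum to 3 (valence 4) → 1 H
  atom 4: C, bond orders sum to 2 (valence 4) → 2 H
  atom 5: C, bond orders sum to 2 (valence 4) → 2 H
  atom 6: C, bond orders sum to 2 (valence 4) → 2 H
Total hydrogens: 12.

12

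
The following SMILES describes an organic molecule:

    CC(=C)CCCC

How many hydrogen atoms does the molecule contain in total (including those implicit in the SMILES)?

Walk through each heavy atom and fill implicit hydrogens from standard valence (C 4, N 3, O 2, S 2, halogen 1):
  atom 1: C, bond orders sum to 1 (valence 4) → 3 H
  atom 2: C, bond orders sum to 4 (valence 4) → 0 H
  atom 3: C, bond orders sum to 2 (valence 4) → 2 H
  atom 4: C, bond orders sum to 2 (valence 4) → 2 H
  atom 5: C, bond orders sum to 2 (valence 4) → 2 H
  atom 6: C, bond orders sum to 2 (valence 4) → 2 H
  atom 7: C, bond orders sum to 1 (valence 4) → 3 H
Total hydrogens: 14.

14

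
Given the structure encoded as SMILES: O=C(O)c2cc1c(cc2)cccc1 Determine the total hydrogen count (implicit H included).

Walk through each heavy atom and fill implicit hydrogens from standard valence (C 4, N 3, O 2, S 2, halogen 1); for lowercase aromatic atoms, an aromatic c carries 1 H when it has two neighbours and 0 H with three, and aromatic n carries 0 H:
  atom 1: O, bond orders sum to 2 (valence 2) → 0 H
  atom 2: C, bond orders sum to 4 (valence 4) → 0 H
  atom 3: O, bond orders sum to 1 (valence 2) → 1 H
  atom 4: aromatic c, 3 neighbours → 0 H
  atom 5: aromatic c, 2 neighbours → 1 H
  atom 6: aromatic c, 3 neighbours → 0 H
  atom 7: aromatic c, 3 neighbours → 0 H
  atom 8: aromatic c, 2 neighbours → 1 H
  atom 9: aromatic c, 2 neighbours → 1 H
  atom 10: aromatic c, 2 neighbours → 1 H
  atom 11: aromatic c, 2 neighbours → 1 H
  atom 12: aromatic c, 2 neighbours → 1 H
  atom 13: aromatic c, 2 neighbours → 1 H
Total hydrogens: 8.

8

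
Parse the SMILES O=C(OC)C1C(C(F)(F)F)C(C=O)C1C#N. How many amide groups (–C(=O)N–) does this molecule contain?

Scan the SMILES for the amide motif — none present.
Groups that are present: 1 aldehyde, 1 ester, 1 nitrile.

0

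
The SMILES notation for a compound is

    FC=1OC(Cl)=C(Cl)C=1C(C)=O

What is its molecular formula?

Walk through each heavy atom and fill implicit hydrogens from standard valence (C 4, N 3, O 2, S 2, halogen 1):
  atom 1: F (halogen, monovalent) → 0 H
  atom 2: C, bond orders sum to 4 (valence 4) → 0 H
  atom 3: O, bond orders sum to 2 (valence 2) → 0 H
  atom 4: C, bond orders sum to 4 (valence 4) → 0 H
  atom 5: Cl (halogen, monovalent) → 0 H
  atom 6: C, bond orders sum to 4 (valence 4) → 0 H
  atom 7: Cl (halogen, monovalent) → 0 H
  atom 8: C, bond orders sum to 4 (valence 4) → 0 H
  atom 9: C, bond orders sum to 4 (valence 4) → 0 H
  atom 10: C, bond orders sum to 1 (valence 4) → 3 H
  atom 11: O, bond orders sum to 2 (valence 2) → 0 H
Totals → C:6, H:3, Cl:2, F:1, O:2.
In Hill order: C6H3Cl2FO2.

C6H3Cl2FO2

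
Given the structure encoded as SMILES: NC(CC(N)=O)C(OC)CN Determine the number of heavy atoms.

Every atom symbol written in the SMILES (organic subset) is one heavy atom; implicit H are not written.
Heavy atoms by element → C:6, N:3, O:2.
Total: 11.

11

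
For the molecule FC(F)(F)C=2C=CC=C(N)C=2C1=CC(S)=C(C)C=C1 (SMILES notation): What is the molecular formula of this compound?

Walk through each heavy atom and fill implicit hydrogens from standard valence (C 4, N 3, O 2, S 2, halogen 1):
  atom 1: F (halogen, monovalent) → 0 H
  atom 2: C, bond orders sum to 4 (valence 4) → 0 H
  atom 3: F (halogen, monovalent) → 0 H
  atom 4: F (halogen, monovalent) → 0 H
  atom 5: C, bond orders sum to 4 (valence 4) → 0 H
  atom 6: C, bond orders sum to 3 (valence 4) → 1 H
  atom 7: C, bond orders sum to 3 (valence 4) → 1 H
  atom 8: C, bond orders sum to 3 (valence 4) → 1 H
  atom 9: C, bond orders sum to 4 (valence 4) → 0 H
  atom 10: N, bond orders sum to 1 (valence 3) → 2 H
  atom 11: C, bond orders sum to 4 (valence 4) → 0 H
  atom 12: C, bond orders sum to 4 (valence 4) → 0 H
  atom 13: C, bond orders sum to 3 (valence 4) → 1 H
  atom 14: C, bond orders sum to 4 (valence 4) → 0 H
  atom 15: S, bond orders sum to 1 (valence 2) → 1 H
  atom 16: C, bond orders sum to 4 (valence 4) → 0 H
  atom 17: C, bond orders sum to 1 (valence 4) → 3 H
  atom 18: C, bond orders sum to 3 (valence 4) → 1 H
  atom 19: C, bond orders sum to 3 (valence 4) → 1 H
Totals → C:14, H:12, F:3, N:1, S:1.

C14H12F3NS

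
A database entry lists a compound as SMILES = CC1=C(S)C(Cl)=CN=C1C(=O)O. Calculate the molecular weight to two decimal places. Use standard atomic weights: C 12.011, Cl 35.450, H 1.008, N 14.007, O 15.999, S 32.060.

203.64 g/mol

First, the molecular formula is C7H6ClNO2S (counting implicit H from valence).
  C: 7 × 12.011 = 84.077
  Cl: 1 × 35.450 = 35.450
  H: 6 × 1.008 = 6.048
  N: 1 × 14.007 = 14.007
  O: 2 × 15.999 = 31.998
  S: 1 × 32.060 = 32.060
Sum: 7×12.011 + 1×35.450 + 6×1.008 + 1×14.007 + 2×15.999 + 1×32.060 = 203.640 → 203.64 g/mol.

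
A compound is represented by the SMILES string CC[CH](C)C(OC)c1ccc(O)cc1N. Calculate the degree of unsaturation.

4

Molecular formula: C12H19NO2.
DoU = (2C + 2 + N − H − X) / 2, where X is the halogen count and O/S are ignored.
    = (2·12 + 2 + 1 − 19 − 0) / 2 = 8 / 2 = 4.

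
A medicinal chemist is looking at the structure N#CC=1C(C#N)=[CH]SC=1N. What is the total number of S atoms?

1

Scan the SMILES for S atoms (remember two-letter symbols like Cl and Br are single atoms).
Sulfur count: 1.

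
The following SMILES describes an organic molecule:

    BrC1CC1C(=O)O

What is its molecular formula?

Walk through each heavy atom and fill implicit hydrogens from standard valence (C 4, N 3, O 2, S 2, halogen 1):
  atom 1: Br (halogen, monovalent) → 0 H
  atom 2: C, bond orders sum to 3 (valence 4) → 1 H
  atom 3: C, bond orders sum to 2 (valence 4) → 2 H
  atom 4: C, bond orders sum to 3 (valence 4) → 1 H
  atom 5: C, bond orders sum to 4 (valence 4) → 0 H
  atom 6: O, bond orders sum to 2 (valence 2) → 0 H
  atom 7: O, bond orders sum to 1 (valence 2) → 1 H
Totals → C:4, H:5, Br:1, O:2.
In Hill order: C4H5BrO2.

C4H5BrO2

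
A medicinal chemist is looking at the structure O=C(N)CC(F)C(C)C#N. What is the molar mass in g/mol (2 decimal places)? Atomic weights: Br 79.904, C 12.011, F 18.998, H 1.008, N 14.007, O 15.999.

First, the molecular formula is C6H9FN2O (counting implicit H from valence).
  C: 6 × 12.011 = 72.066
  F: 1 × 18.998 = 18.998
  H: 9 × 1.008 = 9.072
  N: 2 × 14.007 = 28.014
  O: 1 × 15.999 = 15.999
Sum: 6×12.011 + 1×18.998 + 9×1.008 + 2×14.007 + 1×15.999 = 144.149 → 144.15 g/mol.

144.15 g/mol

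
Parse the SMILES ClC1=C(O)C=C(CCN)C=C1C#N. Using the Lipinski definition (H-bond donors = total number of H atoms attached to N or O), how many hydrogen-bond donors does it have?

3

Donors: find every N or O and count the H atoms it carries.
  atom 4 (O): bond orders sum to 1 → 1 H
  atom 9 (N): bond orders sum to 1 → 2 H
  atom 13 (N): bond orders sum to 3 → 0 H
Lipinski HBD = 3.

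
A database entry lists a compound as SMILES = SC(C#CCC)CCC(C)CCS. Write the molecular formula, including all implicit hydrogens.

C11H20S2

Walk through each heavy atom and fill implicit hydrogens from standard valence (C 4, N 3, O 2, S 2, halogen 1):
  atom 1: S, bond orders sum to 1 (valence 2) → 1 H
  atom 2: C, bond orders sum to 3 (valence 4) → 1 H
  atom 3: C, bond orders sum to 4 (valence 4) → 0 H
  atom 4: C, bond orders sum to 4 (valence 4) → 0 H
  atom 5: C, bond orders sum to 2 (valence 4) → 2 H
  atom 6: C, bond orders sum to 1 (valence 4) → 3 H
  atom 7: C, bond orders sum to 2 (valence 4) → 2 H
  atom 8: C, bond orders sum to 2 (valence 4) → 2 H
  atom 9: C, bond orders sum to 3 (valence 4) → 1 H
  atom 10: C, bond orders sum to 1 (valence 4) → 3 H
  atom 11: C, bond orders sum to 2 (valence 4) → 2 H
  atom 12: C, bond orders sum to 2 (valence 4) → 2 H
  atom 13: S, bond orders sum to 1 (valence 2) → 1 H
Totals → C:11, H:20, S:2.
In Hill order: C11H20S2.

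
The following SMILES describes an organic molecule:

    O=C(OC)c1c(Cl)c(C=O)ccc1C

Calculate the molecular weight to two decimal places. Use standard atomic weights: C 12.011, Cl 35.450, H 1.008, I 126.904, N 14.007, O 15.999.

First, the molecular formula is C10H9ClO3 (counting implicit H from valence).
  C: 10 × 12.011 = 120.110
  Cl: 1 × 35.450 = 35.450
  H: 9 × 1.008 = 9.072
  O: 3 × 15.999 = 47.997
Sum: 10×12.011 + 1×35.450 + 9×1.008 + 3×15.999 = 212.629 → 212.63 g/mol.

212.63 g/mol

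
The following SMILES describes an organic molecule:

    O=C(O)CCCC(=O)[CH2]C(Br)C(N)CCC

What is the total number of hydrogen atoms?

Walk through each heavy atom and fill implicit hydrogens from standard valence (C 4, N 3, O 2, S 2, halogen 1):
  atom 1: O, bond orders sum to 2 (valence 2) → 0 H
  atom 2: C, bond orders sum to 4 (valence 4) → 0 H
  atom 3: O, bond orders sum to 1 (valence 2) → 1 H
  atom 4: C, bond orders sum to 2 (valence 4) → 2 H
  atom 5: C, bond orders sum to 2 (valence 4) → 2 H
  atom 6: C, bond orders sum to 2 (valence 4) → 2 H
  atom 7: C, bond orders sum to 4 (valence 4) → 0 H
  atom 8: O, bond orders sum to 2 (valence 2) → 0 H
  atom 9: C with explicit H count 2
  atom 10: C, bond orders sum to 3 (valence 4) → 1 H
  atom 11: Br (halogen, monovalent) → 0 H
  atom 12: C, bond orders sum to 3 (valence 4) → 1 H
  atom 13: N, bond orders sum to 1 (valence 3) → 2 H
  atom 14: C, bond orders sum to 2 (valence 4) → 2 H
  atom 15: C, bond orders sum to 2 (valence 4) → 2 H
  atom 16: C, bond orders sum to 1 (valence 4) → 3 H
Total hydrogens: 20.

20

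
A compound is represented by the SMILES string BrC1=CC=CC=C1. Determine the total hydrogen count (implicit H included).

Walk through each heavy atom and fill implicit hydrogens from standard valence (C 4, N 3, O 2, S 2, halogen 1):
  atom 1: Br (halogen, monovalent) → 0 H
  atom 2: C, bond orders sum to 4 (valence 4) → 0 H
  atom 3: C, bond orders sum to 3 (valence 4) → 1 H
  atom 4: C, bond orders sum to 3 (valence 4) → 1 H
  atom 5: C, bond orders sum to 3 (valence 4) → 1 H
  atom 6: C, bond orders sum to 3 (valence 4) → 1 H
  atom 7: C, bond orders sum to 3 (valence 4) → 1 H
Total hydrogens: 5.

5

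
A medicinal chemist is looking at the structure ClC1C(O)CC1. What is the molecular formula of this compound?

Walk through each heavy atom and fill implicit hydrogens from standard valence (C 4, N 3, O 2, S 2, halogen 1):
  atom 1: Cl (halogen, monovalent) → 0 H
  atom 2: C, bond orders sum to 3 (valence 4) → 1 H
  atom 3: C, bond orders sum to 3 (valence 4) → 1 H
  atom 4: O, bond orders sum to 1 (valence 2) → 1 H
  atom 5: C, bond orders sum to 2 (valence 4) → 2 H
  atom 6: C, bond orders sum to 2 (valence 4) → 2 H
Totals → C:4, H:7, Cl:1, O:1.
In Hill order: C4H7ClO.

C4H7ClO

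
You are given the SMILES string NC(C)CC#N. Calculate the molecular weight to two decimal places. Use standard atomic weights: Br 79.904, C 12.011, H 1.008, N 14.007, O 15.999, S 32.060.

First, the molecular formula is C4H8N2 (counting implicit H from valence).
  C: 4 × 12.011 = 48.044
  H: 8 × 1.008 = 8.064
  N: 2 × 14.007 = 28.014
Sum: 4×12.011 + 8×1.008 + 2×14.007 = 84.122 → 84.12 g/mol.

84.12 g/mol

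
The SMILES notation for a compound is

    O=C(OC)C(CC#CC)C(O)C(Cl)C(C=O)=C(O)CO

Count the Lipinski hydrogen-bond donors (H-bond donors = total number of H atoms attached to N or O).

Donors: find every N or O and count the H atoms it carries.
  atom 1 (O): bond orders sum to 2 → 0 H
  atom 3 (O): bond orders sum to 2 → 0 H
  atom 11 (O): bond orders sum to 1 → 1 H
  atom 16 (O): bond orders sum to 2 → 0 H
  atom 18 (O): bond orders sum to 1 → 1 H
  atom 20 (O): bond orders sum to 1 → 1 H
Lipinski HBD = 3.

3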